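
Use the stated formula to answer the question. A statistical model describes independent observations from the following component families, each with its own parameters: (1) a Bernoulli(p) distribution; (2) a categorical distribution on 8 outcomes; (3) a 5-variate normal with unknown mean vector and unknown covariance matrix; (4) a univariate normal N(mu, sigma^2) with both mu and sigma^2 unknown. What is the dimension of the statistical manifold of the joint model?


The dimension of a statistical manifold equals the number of free
(independent) real parameters of the model. For a product of independent
blocks the parameter counts add.
- Bernoulli (p): 1.
- categorical on 8 outcomes (probabilities sum to 1): 8-1 = 7.
- 5-variate normal: 5 (mean) + 5*6/2 = 15 (symmetric covariance) = 20.
- normal (mu, sigma^2): 2.
Total = 1 + 7 + 20 + 2 = 30.
Dimension = 30

30


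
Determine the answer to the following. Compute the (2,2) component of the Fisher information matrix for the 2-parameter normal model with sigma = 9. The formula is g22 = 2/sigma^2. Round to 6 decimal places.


For the 2-parameter normal family, the Fisher metric has:
  g11 = 1/sigma^2, g22 = 2/sigma^2.
sigma = 9, sigma^2 = 81.
g22 = 0.024691

0.024691


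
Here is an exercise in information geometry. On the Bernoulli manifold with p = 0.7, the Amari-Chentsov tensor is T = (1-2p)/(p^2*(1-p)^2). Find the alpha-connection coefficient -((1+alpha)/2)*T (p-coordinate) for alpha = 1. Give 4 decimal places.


Skewness (Amari-Chentsov) tensor: T = (1-2p)/(p^2*(1-p)^2).
p = 0.7, 1-2p = -0.4, p^2 = 0.49, (1-p)^2 = 0.09.
T = -0.4/(0.49 * 0.09) = -9.070295.
In the p-coordinate, Gamma^(alpha) = Gamma^(0) - (alpha/2)*T with Gamma^(0) = (1/2)*g'(p) = -T/2,
so Gamma^(alpha) = -((1+alpha)/2)*T.
alpha = 1, -(1+alpha)/2 = -1.0.
Gamma = -1.0 * -9.070295 = 9.0703

9.0703


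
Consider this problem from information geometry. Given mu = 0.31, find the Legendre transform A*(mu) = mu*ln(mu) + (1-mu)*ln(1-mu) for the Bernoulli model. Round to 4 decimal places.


Legendre transform for Bernoulli:
A*(mu) = mu*log(mu) + (1-mu)*log(1-mu).
mu = 0.31, 1-mu = 0.69.
mu*log(mu) = 0.31*log(0.31) = -0.363067.
(1-mu)*log(1-mu) = 0.69*log(0.69) = -0.256034.
A* = -0.363067 + -0.256034 = -0.6191

-0.6191


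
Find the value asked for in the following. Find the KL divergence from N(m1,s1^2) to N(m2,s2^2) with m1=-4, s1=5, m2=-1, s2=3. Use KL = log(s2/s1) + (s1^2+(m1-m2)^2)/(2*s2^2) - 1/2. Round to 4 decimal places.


KL divergence between normal distributions:
KL = log(s2/s1) + (s1^2 + (m1-m2)^2)/(2*s2^2) - 1/2.
log(3/5) = -0.510826.
(5^2 + (-4--1)^2)/(2*3^2) = (25 + 9)/18 = 1.888889.
KL = -0.510826 + 1.888889 - 0.5 = 0.8781

0.8781


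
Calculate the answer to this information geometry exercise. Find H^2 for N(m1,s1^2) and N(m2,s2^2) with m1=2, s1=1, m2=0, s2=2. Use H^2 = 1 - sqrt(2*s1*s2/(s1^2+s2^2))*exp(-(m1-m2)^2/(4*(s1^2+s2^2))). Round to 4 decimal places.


Squared Hellinger distance for Gaussians:
H^2 = 1 - sqrt(2*s1*s2/(s1^2+s2^2)) * exp(-(m1-m2)^2/(4*(s1^2+s2^2))).
s1^2 = 1, s2^2 = 4, s1^2+s2^2 = 5.
sqrt(2*1*2/(5)) = 0.894427.
(m1-m2)^2 = (2)^2 = 4.
exp(-4/(4*5)) = exp(-0.2) = 0.818731.
H^2 = 1 - 0.894427*0.818731 = 0.2677

0.2677


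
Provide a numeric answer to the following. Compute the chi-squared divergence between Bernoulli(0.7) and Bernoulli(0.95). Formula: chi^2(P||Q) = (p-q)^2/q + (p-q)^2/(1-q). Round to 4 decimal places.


Chi-squared divergence between Bernoulli distributions:
chi^2 = (p-q)^2/q + (p-q)^2/(1-q).
p = 0.7, q = 0.95, p-q = -0.25.
(p-q)^2 = 0.0625.
term1 = 0.0625/0.95 = 0.065789.
term2 = 0.0625/0.05 = 1.25.
chi^2 = 0.065789 + 1.25 = 1.3158

1.3158


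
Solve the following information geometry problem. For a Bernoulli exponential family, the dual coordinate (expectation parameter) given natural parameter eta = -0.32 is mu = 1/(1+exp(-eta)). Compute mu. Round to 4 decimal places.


Dual coordinate (expectation parameter) for Bernoulli:
mu = 1/(1+exp(-eta)).
eta = -0.32.
exp(-eta) = exp(0.32) = 1.377128.
mu = 1/(1+1.377128) = 0.4207

0.4207


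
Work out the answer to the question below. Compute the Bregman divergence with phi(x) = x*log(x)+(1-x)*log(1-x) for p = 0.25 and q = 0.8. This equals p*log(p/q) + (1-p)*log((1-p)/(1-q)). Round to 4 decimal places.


Bregman divergence with negative entropy generator:
D = p*log(p/q) + (1-p)*log((1-p)/(1-q)).
p = 0.25, q = 0.8.
p*log(p/q) = 0.25*log(0.25/0.8) = -0.290788.
(1-p)*log((1-p)/(1-q)) = 0.75*log(0.75/0.2) = 0.991317.
D = -0.290788 + 0.991317 = 0.7005

0.7005


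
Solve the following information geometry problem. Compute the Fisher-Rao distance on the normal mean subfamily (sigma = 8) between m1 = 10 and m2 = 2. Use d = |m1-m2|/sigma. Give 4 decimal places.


On the fixed-variance normal subfamily, geodesic distance = |m1-m2|/sigma.
|10 - 2| = 8.
sigma = 8.
d = 8/8 = 1.0000

1.0000


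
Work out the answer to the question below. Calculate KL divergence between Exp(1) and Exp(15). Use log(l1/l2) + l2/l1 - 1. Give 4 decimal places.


KL divergence for exponential family:
KL = log(l1/l2) + l2/l1 - 1.
log(1/15) = -2.70805.
15/1 = 15.0.
KL = -2.70805 + 15.0 - 1 = 11.2919

11.2919


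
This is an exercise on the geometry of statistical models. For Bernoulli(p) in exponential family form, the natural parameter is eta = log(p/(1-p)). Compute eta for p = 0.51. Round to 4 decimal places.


Natural parameter for Bernoulli: eta = log(p/(1-p)).
p = 0.51, 1-p = 0.49.
p/(1-p) = 1.040816.
eta = log(1.040816) = 0.0400

0.0400


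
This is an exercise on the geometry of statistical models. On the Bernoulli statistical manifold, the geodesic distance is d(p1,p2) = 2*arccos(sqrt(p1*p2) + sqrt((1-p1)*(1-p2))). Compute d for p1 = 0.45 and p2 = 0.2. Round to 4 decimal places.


Geodesic distance on Bernoulli manifold:
d(p1,p2) = 2*arccos(sqrt(p1*p2) + sqrt((1-p1)*(1-p2))).
sqrt(p1*p2) = sqrt(0.45*0.2) = 0.3.
sqrt((1-p1)*(1-p2)) = sqrt(0.55*0.8) = 0.663325.
arg = 0.3 + 0.663325 = 0.963325.
d = 2*arccos(0.963325) = 0.5433

0.5433


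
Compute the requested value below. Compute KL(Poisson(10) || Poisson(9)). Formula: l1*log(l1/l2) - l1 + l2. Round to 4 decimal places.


KL divergence for Poisson:
KL = l1*log(l1/l2) - l1 + l2.
l1 = 10, l2 = 9.
log(10/9) = 0.105361.
l1*log(l1/l2) = 10 * 0.105361 = 1.053605.
KL = 1.053605 - 10 + 9 = 0.0536

0.0536


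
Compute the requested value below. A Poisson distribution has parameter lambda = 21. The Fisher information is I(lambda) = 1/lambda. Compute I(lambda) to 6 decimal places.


Fisher information for Poisson: I(lambda) = 1/lambda.
lambda = 21.
I(lambda) = 1/21 = 0.047619

0.047619


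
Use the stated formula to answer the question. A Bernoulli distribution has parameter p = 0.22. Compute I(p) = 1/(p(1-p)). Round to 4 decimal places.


For Bernoulli(p), Fisher information is I(p) = 1/(p*(1-p)).
p = 0.22, 1-p = 0.78.
p*(1-p) = 0.1716.
I(p) = 1/0.1716 = 5.8275

5.8275


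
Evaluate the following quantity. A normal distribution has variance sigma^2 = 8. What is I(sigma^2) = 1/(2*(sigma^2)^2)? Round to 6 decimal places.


Fisher information for variance: I(sigma^2) = 1/(2*sigma^4).
sigma^2 = 8, so sigma^4 = 64.
I = 1/(2*64) = 1/128 = 0.007813

0.007813


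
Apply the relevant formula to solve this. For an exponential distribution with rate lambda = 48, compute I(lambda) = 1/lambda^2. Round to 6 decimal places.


Fisher information for exponential: I(lambda) = 1/lambda^2.
lambda = 48, lambda^2 = 2304.
I = 1/2304 = 0.000434

0.000434


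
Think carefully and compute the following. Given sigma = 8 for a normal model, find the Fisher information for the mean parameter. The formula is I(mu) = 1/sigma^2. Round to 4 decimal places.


The Fisher information for the mean of a normal distribution is I(mu) = 1/sigma^2.
sigma = 8, so sigma^2 = 64.
I(mu) = 1/64 = 0.0156

0.0156


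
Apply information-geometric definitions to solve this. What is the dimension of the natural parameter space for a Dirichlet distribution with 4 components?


Exponential family dimension calculation:
Dirichlet with 4 components has 4 natural parameters.

4


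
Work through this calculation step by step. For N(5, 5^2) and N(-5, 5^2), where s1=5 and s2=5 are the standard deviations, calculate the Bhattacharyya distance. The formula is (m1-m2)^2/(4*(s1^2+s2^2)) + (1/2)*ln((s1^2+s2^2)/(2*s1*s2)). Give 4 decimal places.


Bhattacharyya distance between two Gaussians:
DB = (m1-m2)^2/(4*(s1^2+s2^2)) + (1/2)*ln((s1^2+s2^2)/(2*s1*s2)).
(m1-m2)^2 = (10)^2 = 100.
s1^2+s2^2 = 25 + 25 = 50.
term1 = 100/200 = 0.5.
term2 = 0.5*ln(50/50.0) = 0.0.
DB = 0.5 + 0.0 = 0.5000

0.5000


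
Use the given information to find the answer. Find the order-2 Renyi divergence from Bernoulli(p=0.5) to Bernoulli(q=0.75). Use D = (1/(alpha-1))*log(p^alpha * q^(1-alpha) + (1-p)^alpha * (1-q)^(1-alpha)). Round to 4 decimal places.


Renyi divergence of order alpha between Bernoulli distributions:
D = (1/(alpha-1))*log(p^alpha * q^(1-alpha) + (1-p)^alpha * (1-q)^(1-alpha)).
alpha = 2, p = 0.5, q = 0.75.
p^alpha * q^(1-alpha) = 0.5^2 * 0.75^-1 = 0.333333.
(1-p)^alpha * (1-q)^(1-alpha) = 0.5^2 * 0.25^-1 = 1.0.
sum = 0.333333 + 1.0 = 1.333333.
D = (1/1)*log(1.333333) = 0.2877

0.2877


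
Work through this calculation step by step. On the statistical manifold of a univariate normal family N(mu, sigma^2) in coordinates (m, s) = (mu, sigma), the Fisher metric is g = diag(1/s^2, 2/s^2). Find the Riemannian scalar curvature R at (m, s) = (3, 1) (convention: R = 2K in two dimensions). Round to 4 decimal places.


The metric has the form g = (A dm^2 + B ds^2)/s^2 with A = 1, B = 2.
Substitute u = sqrt(A/B)*m: g = B*(du^2 + ds^2)/s^2, i.e. B times the
Poincare upper half-plane metric, which has constant Gaussian curvature -1.
Scaling a 2D metric by a constant c divides the Gaussian curvature by c,
so K = -1/B = -1/(2) = -0.5000 everywhere (the point (m, s) = (3, 1) is irrelevant:
the curvature is constant).
Scalar curvature in dimension 2: R = 2K = -2/(2) = -1.0000.

-1.0000


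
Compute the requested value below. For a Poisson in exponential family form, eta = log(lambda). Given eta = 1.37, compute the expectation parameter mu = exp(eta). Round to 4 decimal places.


Expectation parameter for Poisson exponential family:
mu = exp(eta).
eta = 1.37.
mu = exp(1.37) = 3.9354

3.9354


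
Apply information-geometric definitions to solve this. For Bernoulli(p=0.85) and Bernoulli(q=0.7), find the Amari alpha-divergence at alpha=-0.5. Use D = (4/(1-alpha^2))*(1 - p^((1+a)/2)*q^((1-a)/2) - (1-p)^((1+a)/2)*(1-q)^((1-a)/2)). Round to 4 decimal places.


Amari alpha-divergence:
D = (4/(1-alpha^2))*(1 - p^((1+a)/2)*q^((1-a)/2) - (1-p)^((1+a)/2)*(1-q)^((1-a)/2)).
alpha = -0.5, p = 0.85, q = 0.7.
e1 = (1+alpha)/2 = 0.25, e2 = (1-alpha)/2 = 0.75.
t1 = p^e1 * q^e2 = 0.85^0.25 * 0.7^0.75 = 0.734815.
t2 = (1-p)^e1 * (1-q)^e2 = 0.15^0.25 * 0.3^0.75 = 0.252269.
4/(1-alpha^2) = 5.333333.
D = 5.333333*(1 - 0.734815 - 0.252269) = 0.0689

0.0689


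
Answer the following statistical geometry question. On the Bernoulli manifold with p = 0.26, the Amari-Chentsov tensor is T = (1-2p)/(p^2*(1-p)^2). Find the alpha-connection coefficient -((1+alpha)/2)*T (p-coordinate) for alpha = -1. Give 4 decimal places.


Skewness (Amari-Chentsov) tensor: T = (1-2p)/(p^2*(1-p)^2).
p = 0.26, 1-2p = 0.48, p^2 = 0.0676, (1-p)^2 = 0.5476.
T = 0.48/(0.0676 * 0.5476) = 12.966749.
In the p-coordinate, Gamma^(alpha) = Gamma^(0) - (alpha/2)*T with Gamma^(0) = (1/2)*g'(p) = -T/2,
so Gamma^(alpha) = -((1+alpha)/2)*T.
alpha = -1, -(1+alpha)/2 = 0.0.
Gamma = 0.0 * 12.966749 = 0.0000

0.0000


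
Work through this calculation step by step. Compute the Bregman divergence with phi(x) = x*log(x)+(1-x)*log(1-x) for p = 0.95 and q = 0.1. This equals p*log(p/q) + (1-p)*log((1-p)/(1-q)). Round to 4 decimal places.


Bregman divergence with negative entropy generator:
D = p*log(p/q) + (1-p)*log((1-p)/(1-q)).
p = 0.95, q = 0.1.
p*log(p/q) = 0.95*log(0.95/0.1) = 2.138727.
(1-p)*log((1-p)/(1-q)) = 0.05*log(0.05/0.9) = -0.144519.
D = 2.138727 + -0.144519 = 1.9942

1.9942


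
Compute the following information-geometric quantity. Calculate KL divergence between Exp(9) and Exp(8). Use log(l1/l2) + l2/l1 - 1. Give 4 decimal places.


KL divergence for exponential family:
KL = log(l1/l2) + l2/l1 - 1.
log(9/8) = 0.117783.
8/9 = 0.888889.
KL = 0.117783 + 0.888889 - 1 = 0.0067

0.0067


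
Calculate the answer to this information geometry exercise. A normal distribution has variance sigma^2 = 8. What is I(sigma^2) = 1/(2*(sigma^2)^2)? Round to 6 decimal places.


Fisher information for variance: I(sigma^2) = 1/(2*sigma^4).
sigma^2 = 8, so sigma^4 = 64.
I = 1/(2*64) = 1/128 = 0.007813

0.007813


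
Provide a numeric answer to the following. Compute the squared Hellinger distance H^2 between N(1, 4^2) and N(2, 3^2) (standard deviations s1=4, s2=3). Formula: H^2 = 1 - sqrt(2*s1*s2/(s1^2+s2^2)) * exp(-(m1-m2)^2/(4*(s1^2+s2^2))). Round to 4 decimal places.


Squared Hellinger distance for Gaussians:
H^2 = 1 - sqrt(2*s1*s2/(s1^2+s2^2)) * exp(-(m1-m2)^2/(4*(s1^2+s2^2))).
s1^2 = 16, s2^2 = 9, s1^2+s2^2 = 25.
sqrt(2*4*3/(25)) = 0.979796.
(m1-m2)^2 = (-1)^2 = 1.
exp(-1/(4*25)) = exp(-0.01) = 0.99005.
H^2 = 1 - 0.979796*0.99005 = 0.0300

0.0300


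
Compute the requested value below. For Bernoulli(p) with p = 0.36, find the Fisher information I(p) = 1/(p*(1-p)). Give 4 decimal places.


For Bernoulli(p), Fisher information is I(p) = 1/(p*(1-p)).
p = 0.36, 1-p = 0.64.
p*(1-p) = 0.2304.
I(p) = 1/0.2304 = 4.3403

4.3403


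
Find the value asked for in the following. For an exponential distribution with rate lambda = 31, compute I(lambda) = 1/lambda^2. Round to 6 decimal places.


Fisher information for exponential: I(lambda) = 1/lambda^2.
lambda = 31, lambda^2 = 961.
I = 1/961 = 0.001041

0.001041


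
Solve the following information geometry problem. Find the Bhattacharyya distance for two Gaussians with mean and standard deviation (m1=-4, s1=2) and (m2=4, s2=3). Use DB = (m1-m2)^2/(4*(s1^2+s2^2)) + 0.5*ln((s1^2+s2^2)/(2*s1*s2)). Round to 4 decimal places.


Bhattacharyya distance between two Gaussians:
DB = (m1-m2)^2/(4*(s1^2+s2^2)) + (1/2)*ln((s1^2+s2^2)/(2*s1*s2)).
(m1-m2)^2 = (-8)^2 = 64.
s1^2+s2^2 = 4 + 9 = 13.
term1 = 64/52 = 1.230769.
term2 = 0.5*ln(13/12.0) = 0.040021.
DB = 1.230769 + 0.040021 = 1.2708

1.2708


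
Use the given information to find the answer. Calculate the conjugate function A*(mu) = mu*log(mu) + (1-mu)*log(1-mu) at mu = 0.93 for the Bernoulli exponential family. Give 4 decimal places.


Legendre transform for Bernoulli:
A*(mu) = mu*log(mu) + (1-mu)*log(1-mu).
mu = 0.93, 1-mu = 0.07.
mu*log(mu) = 0.93*log(0.93) = -0.067491.
(1-mu)*log(1-mu) = 0.07*log(0.07) = -0.186148.
A* = -0.067491 + -0.186148 = -0.2536

-0.2536


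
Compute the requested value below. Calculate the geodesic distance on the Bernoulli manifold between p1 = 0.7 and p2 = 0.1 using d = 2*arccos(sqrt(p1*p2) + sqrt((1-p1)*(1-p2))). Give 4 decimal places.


Geodesic distance on Bernoulli manifold:
d(p1,p2) = 2*arccos(sqrt(p1*p2) + sqrt((1-p1)*(1-p2))).
sqrt(p1*p2) = sqrt(0.7*0.1) = 0.264575.
sqrt((1-p1)*(1-p2)) = sqrt(0.3*0.9) = 0.519615.
arg = 0.264575 + 0.519615 = 0.78419.
d = 2*arccos(0.78419) = 1.3388

1.3388


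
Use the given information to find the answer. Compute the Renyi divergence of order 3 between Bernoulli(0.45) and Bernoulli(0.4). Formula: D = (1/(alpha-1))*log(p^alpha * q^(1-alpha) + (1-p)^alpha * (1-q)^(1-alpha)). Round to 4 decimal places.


Renyi divergence of order alpha between Bernoulli distributions:
D = (1/(alpha-1))*log(p^alpha * q^(1-alpha) + (1-p)^alpha * (1-q)^(1-alpha)).
alpha = 3, p = 0.45, q = 0.4.
p^alpha * q^(1-alpha) = 0.45^3 * 0.4^-2 = 0.569531.
(1-p)^alpha * (1-q)^(1-alpha) = 0.55^3 * 0.6^-2 = 0.462153.
sum = 0.569531 + 0.462153 = 1.031684.
D = (1/2)*log(1.031684) = 0.0156

0.0156


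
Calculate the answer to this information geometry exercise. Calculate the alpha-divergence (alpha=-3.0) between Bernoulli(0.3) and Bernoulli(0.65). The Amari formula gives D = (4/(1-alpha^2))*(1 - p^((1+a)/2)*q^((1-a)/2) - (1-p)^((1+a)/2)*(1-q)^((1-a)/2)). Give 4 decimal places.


Amari alpha-divergence:
D = (4/(1-alpha^2))*(1 - p^((1+a)/2)*q^((1-a)/2) - (1-p)^((1+a)/2)*(1-q)^((1-a)/2)).
alpha = -3.0, p = 0.3, q = 0.65.
e1 = (1+alpha)/2 = -1.0, e2 = (1-alpha)/2 = 2.0.
t1 = p^e1 * q^e2 = 0.3^-1.0 * 0.65^2.0 = 1.408333.
t2 = (1-p)^e1 * (1-q)^e2 = 0.7^-1.0 * 0.35^2.0 = 0.175.
4/(1-alpha^2) = -0.5.
D = -0.5*(1 - 1.408333 - 0.175) = 0.2917

0.2917


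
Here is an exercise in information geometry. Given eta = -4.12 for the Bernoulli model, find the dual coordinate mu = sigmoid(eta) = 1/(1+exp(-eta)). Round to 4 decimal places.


Dual coordinate (expectation parameter) for Bernoulli:
mu = 1/(1+exp(-eta)).
eta = -4.12.
exp(-eta) = exp(4.12) = 61.559242.
mu = 1/(1+61.559242) = 0.0160

0.0160


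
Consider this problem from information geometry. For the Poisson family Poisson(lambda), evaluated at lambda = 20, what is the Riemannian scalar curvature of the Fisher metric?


This family has a single free parameter, so its statistical manifold
is 1-dimensional. The Riemann curvature tensor of any 1-dimensional
Riemannian manifold vanishes identically, so R = 0.

0


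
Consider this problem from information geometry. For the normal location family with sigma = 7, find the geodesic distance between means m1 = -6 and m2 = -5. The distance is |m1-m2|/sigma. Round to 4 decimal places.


On the fixed-variance normal subfamily, geodesic distance = |m1-m2|/sigma.
|-6 - -5| = 1.
sigma = 7.
d = 1/7 = 0.1429

0.1429


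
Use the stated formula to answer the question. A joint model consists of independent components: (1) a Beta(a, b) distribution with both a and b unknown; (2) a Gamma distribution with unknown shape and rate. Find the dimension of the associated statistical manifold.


The dimension of a statistical manifold equals the number of free
(independent) real parameters of the model. For a product of independent
blocks the parameter counts add.
- Beta (a, b): 2.
- Gamma (shape, rate): 2.
Total = 2 + 2 = 4.
Dimension = 4

4


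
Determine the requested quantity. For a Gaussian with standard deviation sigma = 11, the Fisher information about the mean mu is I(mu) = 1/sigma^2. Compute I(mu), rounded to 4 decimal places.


The Fisher information for the mean of a normal distribution is I(mu) = 1/sigma^2.
sigma = 11, so sigma^2 = 121.
I(mu) = 1/121 = 0.0083

0.0083


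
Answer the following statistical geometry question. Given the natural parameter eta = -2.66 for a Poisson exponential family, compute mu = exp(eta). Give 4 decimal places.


Expectation parameter for Poisson exponential family:
mu = exp(eta).
eta = -2.66.
mu = exp(-2.66) = 0.0699

0.0699


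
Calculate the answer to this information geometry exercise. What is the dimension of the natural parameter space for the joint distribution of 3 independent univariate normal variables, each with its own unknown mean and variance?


Exponential family dimension calculation:
Each univariate normal has two natural parameters (mu/sigma^2 and -1/(2 sigma^2)).
With 3 independent components, dim = 2 * 3 = 6.

6


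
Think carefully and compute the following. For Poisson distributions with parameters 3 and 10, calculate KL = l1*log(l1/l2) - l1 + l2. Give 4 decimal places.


KL divergence for Poisson:
KL = l1*log(l1/l2) - l1 + l2.
l1 = 3, l2 = 10.
log(3/10) = -1.203973.
l1*log(l1/l2) = 3 * -1.203973 = -3.611918.
KL = -3.611918 - 3 + 10 = 3.3881

3.3881


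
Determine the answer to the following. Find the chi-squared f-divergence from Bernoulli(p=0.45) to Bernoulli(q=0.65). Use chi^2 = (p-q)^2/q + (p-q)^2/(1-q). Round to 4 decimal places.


Chi-squared divergence between Bernoulli distributions:
chi^2 = (p-q)^2/q + (p-q)^2/(1-q).
p = 0.45, q = 0.65, p-q = -0.2.
(p-q)^2 = 0.04.
term1 = 0.04/0.65 = 0.061538.
term2 = 0.04/0.35 = 0.114286.
chi^2 = 0.061538 + 0.114286 = 0.1758

0.1758


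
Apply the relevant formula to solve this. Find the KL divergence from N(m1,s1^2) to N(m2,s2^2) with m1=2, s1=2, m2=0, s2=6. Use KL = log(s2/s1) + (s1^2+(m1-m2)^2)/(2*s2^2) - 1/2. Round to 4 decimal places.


KL divergence between normal distributions:
KL = log(s2/s1) + (s1^2 + (m1-m2)^2)/(2*s2^2) - 1/2.
log(6/2) = 1.098612.
(2^2 + (2-0)^2)/(2*6^2) = (4 + 4)/72 = 0.111111.
KL = 1.098612 + 0.111111 - 0.5 = 0.7097

0.7097


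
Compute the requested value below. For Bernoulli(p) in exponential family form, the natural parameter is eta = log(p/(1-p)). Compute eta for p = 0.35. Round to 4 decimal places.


Natural parameter for Bernoulli: eta = log(p/(1-p)).
p = 0.35, 1-p = 0.65.
p/(1-p) = 0.538462.
eta = log(0.538462) = -0.6190

-0.6190


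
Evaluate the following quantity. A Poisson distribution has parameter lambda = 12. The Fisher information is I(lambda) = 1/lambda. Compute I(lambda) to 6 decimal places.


Fisher information for Poisson: I(lambda) = 1/lambda.
lambda = 12.
I(lambda) = 1/12 = 0.083333

0.083333


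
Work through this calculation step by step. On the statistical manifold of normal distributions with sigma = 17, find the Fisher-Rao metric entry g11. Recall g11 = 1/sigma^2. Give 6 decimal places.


For the 2-parameter normal family, the Fisher metric has:
  g11 = 1/sigma^2, g22 = 2/sigma^2.
sigma = 17, sigma^2 = 289.
g11 = 0.003460

0.003460


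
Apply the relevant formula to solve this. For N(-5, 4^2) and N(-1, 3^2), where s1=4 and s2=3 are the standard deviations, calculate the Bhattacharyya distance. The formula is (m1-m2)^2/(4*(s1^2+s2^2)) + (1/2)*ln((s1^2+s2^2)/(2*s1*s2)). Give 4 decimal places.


Bhattacharyya distance between two Gaussians:
DB = (m1-m2)^2/(4*(s1^2+s2^2)) + (1/2)*ln((s1^2+s2^2)/(2*s1*s2)).
(m1-m2)^2 = (-4)^2 = 16.
s1^2+s2^2 = 16 + 9 = 25.
term1 = 16/100 = 0.16.
term2 = 0.5*ln(25/24.0) = 0.020411.
DB = 0.16 + 0.020411 = 0.1804

0.1804


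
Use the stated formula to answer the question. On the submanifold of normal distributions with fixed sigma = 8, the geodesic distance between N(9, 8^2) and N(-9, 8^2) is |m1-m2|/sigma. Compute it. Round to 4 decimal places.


On the fixed-variance normal subfamily, geodesic distance = |m1-m2|/sigma.
|9 - -9| = 18.
sigma = 8.
d = 18/8 = 2.2500

2.2500


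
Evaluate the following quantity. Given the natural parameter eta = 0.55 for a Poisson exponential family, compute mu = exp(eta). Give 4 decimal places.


Expectation parameter for Poisson exponential family:
mu = exp(eta).
eta = 0.55.
mu = exp(0.55) = 1.7333

1.7333


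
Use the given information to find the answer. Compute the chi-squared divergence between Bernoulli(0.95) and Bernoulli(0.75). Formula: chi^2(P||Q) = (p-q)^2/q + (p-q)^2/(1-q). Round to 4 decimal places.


Chi-squared divergence between Bernoulli distributions:
chi^2 = (p-q)^2/q + (p-q)^2/(1-q).
p = 0.95, q = 0.75, p-q = 0.2.
(p-q)^2 = 0.04.
term1 = 0.04/0.75 = 0.053333.
term2 = 0.04/0.25 = 0.16.
chi^2 = 0.053333 + 0.16 = 0.2133

0.2133


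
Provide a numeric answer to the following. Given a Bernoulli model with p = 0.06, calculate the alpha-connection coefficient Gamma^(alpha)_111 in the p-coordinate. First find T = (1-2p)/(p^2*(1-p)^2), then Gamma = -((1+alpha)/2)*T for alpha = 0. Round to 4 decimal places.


Skewness (Amari-Chentsov) tensor: T = (1-2p)/(p^2*(1-p)^2).
p = 0.06, 1-2p = 0.88, p^2 = 0.0036, (1-p)^2 = 0.8836.
T = 0.88/(0.0036 * 0.8836) = 276.646044.
In the p-coordinate, Gamma^(alpha) = Gamma^(0) - (alpha/2)*T with Gamma^(0) = (1/2)*g'(p) = -T/2,
so Gamma^(alpha) = -((1+alpha)/2)*T.
alpha = 0, -(1+alpha)/2 = -0.5.
Gamma = -0.5 * 276.646044 = -138.3230

-138.3230


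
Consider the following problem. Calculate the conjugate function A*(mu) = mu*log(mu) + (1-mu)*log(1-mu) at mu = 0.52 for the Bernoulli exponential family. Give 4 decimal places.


Legendre transform for Bernoulli:
A*(mu) = mu*log(mu) + (1-mu)*log(1-mu).
mu = 0.52, 1-mu = 0.48.
mu*log(mu) = 0.52*log(0.52) = -0.340042.
(1-mu)*log(1-mu) = 0.48*log(0.48) = -0.352305.
A* = -0.340042 + -0.352305 = -0.6923

-0.6923


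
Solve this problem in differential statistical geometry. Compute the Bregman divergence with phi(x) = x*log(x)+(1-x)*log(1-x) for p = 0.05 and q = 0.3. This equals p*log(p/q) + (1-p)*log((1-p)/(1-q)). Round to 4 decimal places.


Bregman divergence with negative entropy generator:
D = p*log(p/q) + (1-p)*log((1-p)/(1-q)).
p = 0.05, q = 0.3.
p*log(p/q) = 0.05*log(0.05/0.3) = -0.089588.
(1-p)*log((1-p)/(1-q)) = 0.95*log(0.95/0.7) = 0.290113.
D = -0.089588 + 0.290113 = 0.2005

0.2005


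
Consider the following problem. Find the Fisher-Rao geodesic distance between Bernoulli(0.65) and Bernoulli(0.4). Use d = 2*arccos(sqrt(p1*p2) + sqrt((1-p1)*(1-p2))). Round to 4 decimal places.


Geodesic distance on Bernoulli manifold:
d(p1,p2) = 2*arccos(sqrt(p1*p2) + sqrt((1-p1)*(1-p2))).
sqrt(p1*p2) = sqrt(0.65*0.4) = 0.509902.
sqrt((1-p1)*(1-p2)) = sqrt(0.35*0.6) = 0.458258.
arg = 0.509902 + 0.458258 = 0.96816.
d = 2*arccos(0.96816) = 0.5061

0.5061


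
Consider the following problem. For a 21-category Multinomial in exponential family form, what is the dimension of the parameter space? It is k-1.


Exponential family dimension calculation:
For Multinomial with k=21 categories, dim = k-1 = 20.

20


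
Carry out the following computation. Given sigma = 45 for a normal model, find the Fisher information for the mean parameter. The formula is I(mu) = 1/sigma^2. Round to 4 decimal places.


The Fisher information for the mean of a normal distribution is I(mu) = 1/sigma^2.
sigma = 45, so sigma^2 = 2025.
I(mu) = 1/2025 = 0.0005

0.0005


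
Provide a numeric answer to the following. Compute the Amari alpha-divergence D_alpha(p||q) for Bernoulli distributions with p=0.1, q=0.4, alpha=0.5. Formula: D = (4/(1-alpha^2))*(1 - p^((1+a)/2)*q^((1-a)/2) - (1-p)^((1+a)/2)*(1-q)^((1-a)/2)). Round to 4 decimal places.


Amari alpha-divergence:
D = (4/(1-alpha^2))*(1 - p^((1+a)/2)*q^((1-a)/2) - (1-p)^((1+a)/2)*(1-q)^((1-a)/2)).
alpha = 0.5, p = 0.1, q = 0.4.
e1 = (1+alpha)/2 = 0.75, e2 = (1-alpha)/2 = 0.25.
t1 = p^e1 * q^e2 = 0.1^0.75 * 0.4^0.25 = 0.141421.
t2 = (1-p)^e1 * (1-q)^e2 = 0.9^0.75 * 0.6^0.25 = 0.813242.
4/(1-alpha^2) = 5.333333.
D = 5.333333*(1 - 0.141421 - 0.813242) = 0.2418

0.2418


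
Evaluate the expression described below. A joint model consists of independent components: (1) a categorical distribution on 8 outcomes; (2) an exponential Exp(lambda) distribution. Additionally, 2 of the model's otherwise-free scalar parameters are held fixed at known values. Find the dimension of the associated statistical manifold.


The dimension of a statistical manifold equals the number of free
(independent) real parameters of the model. For a product of independent
blocks the parameter counts add.
- categorical on 8 outcomes (probabilities sum to 1): 8-1 = 7.
- exponential (lambda): 1.
Total = 7 + 1 = 8.
2 parameter(s) fixed at known values: 8 - 2 = 6.
Dimension = 6

6


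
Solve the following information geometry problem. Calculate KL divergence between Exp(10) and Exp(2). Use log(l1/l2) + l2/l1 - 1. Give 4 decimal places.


KL divergence for exponential family:
KL = log(l1/l2) + l2/l1 - 1.
log(10/2) = 1.609438.
2/10 = 0.2.
KL = 1.609438 + 0.2 - 1 = 0.8094

0.8094


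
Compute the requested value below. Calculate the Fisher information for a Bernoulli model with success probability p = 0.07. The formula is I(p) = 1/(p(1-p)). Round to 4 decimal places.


For Bernoulli(p), Fisher information is I(p) = 1/(p*(1-p)).
p = 0.07, 1-p = 0.93.
p*(1-p) = 0.0651.
I(p) = 1/0.0651 = 15.3610

15.3610


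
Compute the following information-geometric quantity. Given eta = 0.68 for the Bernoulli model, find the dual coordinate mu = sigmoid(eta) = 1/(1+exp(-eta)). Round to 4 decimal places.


Dual coordinate (expectation parameter) for Bernoulli:
mu = 1/(1+exp(-eta)).
eta = 0.68.
exp(-eta) = exp(-0.68) = 0.506617.
mu = 1/(1+0.506617) = 0.6637

0.6637


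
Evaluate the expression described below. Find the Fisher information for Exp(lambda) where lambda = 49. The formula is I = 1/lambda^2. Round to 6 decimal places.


Fisher information for exponential: I(lambda) = 1/lambda^2.
lambda = 49, lambda^2 = 2401.
I = 1/2401 = 0.000416

0.000416


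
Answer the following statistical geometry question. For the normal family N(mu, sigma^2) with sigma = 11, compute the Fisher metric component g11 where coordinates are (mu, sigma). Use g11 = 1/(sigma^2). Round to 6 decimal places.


For the 2-parameter normal family, the Fisher metric has:
  g11 = 1/sigma^2, g22 = 2/sigma^2.
sigma = 11, sigma^2 = 121.
g11 = 0.008264

0.008264


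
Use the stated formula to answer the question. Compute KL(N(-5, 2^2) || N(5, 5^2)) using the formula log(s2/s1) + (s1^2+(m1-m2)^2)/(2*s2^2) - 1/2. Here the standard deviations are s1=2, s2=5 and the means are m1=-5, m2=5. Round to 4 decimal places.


KL divergence between normal distributions:
KL = log(s2/s1) + (s1^2 + (m1-m2)^2)/(2*s2^2) - 1/2.
log(5/2) = 0.916291.
(2^2 + (-5-5)^2)/(2*5^2) = (4 + 100)/50 = 2.08.
KL = 0.916291 + 2.08 - 0.5 = 2.4963

2.4963


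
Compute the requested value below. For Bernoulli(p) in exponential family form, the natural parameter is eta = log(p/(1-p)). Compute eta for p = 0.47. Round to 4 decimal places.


Natural parameter for Bernoulli: eta = log(p/(1-p)).
p = 0.47, 1-p = 0.53.
p/(1-p) = 0.886792.
eta = log(0.886792) = -0.1201

-0.1201


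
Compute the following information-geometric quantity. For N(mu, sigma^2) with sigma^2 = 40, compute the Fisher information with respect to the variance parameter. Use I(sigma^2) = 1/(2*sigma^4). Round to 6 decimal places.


Fisher information for variance: I(sigma^2) = 1/(2*sigma^4).
sigma^2 = 40, so sigma^4 = 1600.
I = 1/(2*1600) = 1/3200 = 0.000313

0.000313


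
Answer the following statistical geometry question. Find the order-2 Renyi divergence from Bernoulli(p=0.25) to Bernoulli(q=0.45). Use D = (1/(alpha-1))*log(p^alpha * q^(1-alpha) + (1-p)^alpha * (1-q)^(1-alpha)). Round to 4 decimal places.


Renyi divergence of order alpha between Bernoulli distributions:
D = (1/(alpha-1))*log(p^alpha * q^(1-alpha) + (1-p)^alpha * (1-q)^(1-alpha)).
alpha = 2, p = 0.25, q = 0.45.
p^alpha * q^(1-alpha) = 0.25^2 * 0.45^-1 = 0.138889.
(1-p)^alpha * (1-q)^(1-alpha) = 0.75^2 * 0.55^-1 = 1.022727.
sum = 0.138889 + 1.022727 = 1.161616.
D = (1/1)*log(1.161616) = 0.1498

0.1498


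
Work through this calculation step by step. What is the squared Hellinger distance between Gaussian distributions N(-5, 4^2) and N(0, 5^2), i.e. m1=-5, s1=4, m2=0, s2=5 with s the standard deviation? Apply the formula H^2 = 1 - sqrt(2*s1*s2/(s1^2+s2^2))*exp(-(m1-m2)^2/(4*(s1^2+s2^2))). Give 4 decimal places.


Squared Hellinger distance for Gaussians:
H^2 = 1 - sqrt(2*s1*s2/(s1^2+s2^2)) * exp(-(m1-m2)^2/(4*(s1^2+s2^2))).
s1^2 = 16, s2^2 = 25, s1^2+s2^2 = 41.
sqrt(2*4*5/(41)) = 0.98773.
(m1-m2)^2 = (-5)^2 = 25.
exp(-25/(4*41)) = exp(-0.152439) = 0.858611.
H^2 = 1 - 0.98773*0.858611 = 0.1519

0.1519


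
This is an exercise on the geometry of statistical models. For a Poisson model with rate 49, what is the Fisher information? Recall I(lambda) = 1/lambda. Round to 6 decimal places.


Fisher information for Poisson: I(lambda) = 1/lambda.
lambda = 49.
I(lambda) = 1/49 = 0.020408

0.020408


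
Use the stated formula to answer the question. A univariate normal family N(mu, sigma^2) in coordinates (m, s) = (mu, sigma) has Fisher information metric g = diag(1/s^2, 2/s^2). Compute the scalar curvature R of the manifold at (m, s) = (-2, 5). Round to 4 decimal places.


The metric has the form g = (A dm^2 + B ds^2)/s^2 with A = 1, B = 2.
Substitute u = sqrt(A/B)*m: g = B*(du^2 + ds^2)/s^2, i.e. B times the
Poincare upper half-plane metric, which has constant Gaussian curvature -1.
Scaling a 2D metric by a constant c divides the Gaussian curvature by c,
so K = -1/B = -1/(2) = -0.5000 everywhere (the point (m, s) = (-2, 5) is irrelevant:
the curvature is constant).
Scalar curvature in dimension 2: R = 2K = -2/(2) = -1.0000.

-1.0000


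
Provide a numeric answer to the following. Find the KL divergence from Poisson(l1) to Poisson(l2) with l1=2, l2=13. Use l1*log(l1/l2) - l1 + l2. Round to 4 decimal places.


KL divergence for Poisson:
KL = l1*log(l1/l2) - l1 + l2.
l1 = 2, l2 = 13.
log(2/13) = -1.871802.
l1*log(l1/l2) = 2 * -1.871802 = -3.743604.
KL = -3.743604 - 2 + 13 = 7.2564

7.2564


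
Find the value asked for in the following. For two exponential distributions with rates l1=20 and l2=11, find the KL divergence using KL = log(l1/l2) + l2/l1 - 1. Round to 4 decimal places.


KL divergence for exponential family:
KL = log(l1/l2) + l2/l1 - 1.
log(20/11) = 0.597837.
11/20 = 0.55.
KL = 0.597837 + 0.55 - 1 = 0.1478

0.1478


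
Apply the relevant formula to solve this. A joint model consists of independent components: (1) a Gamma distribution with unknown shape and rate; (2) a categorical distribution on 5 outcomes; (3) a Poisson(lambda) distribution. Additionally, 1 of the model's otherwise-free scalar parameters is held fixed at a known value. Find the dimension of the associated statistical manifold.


The dimension of a statistical manifold equals the number of free
(independent) real parameters of the model. For a product of independent
blocks the parameter counts add.
- Gamma (shape, rate): 2.
- categorical on 5 outcomes (probabilities sum to 1): 5-1 = 4.
- Poisson (lambda): 1.
Total = 2 + 4 + 1 = 7.
1 parameter(s) fixed at known values: 7 - 1 = 6.
Dimension = 6

6


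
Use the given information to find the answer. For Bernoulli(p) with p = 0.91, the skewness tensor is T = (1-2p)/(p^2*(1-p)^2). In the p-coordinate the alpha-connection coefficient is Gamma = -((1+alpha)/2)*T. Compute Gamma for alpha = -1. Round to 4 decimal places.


Skewness (Amari-Chentsov) tensor: T = (1-2p)/(p^2*(1-p)^2).
p = 0.91, 1-2p = -0.82, p^2 = 0.8281, (1-p)^2 = 0.0081.
T = -0.82/(0.8281 * 0.0081) = -122.249206.
In the p-coordinate, Gamma^(alpha) = Gamma^(0) - (alpha/2)*T with Gamma^(0) = (1/2)*g'(p) = -T/2,
so Gamma^(alpha) = -((1+alpha)/2)*T.
alpha = -1, -(1+alpha)/2 = 0.0.
Gamma = 0.0 * -122.249206 = 0.0000

0.0000


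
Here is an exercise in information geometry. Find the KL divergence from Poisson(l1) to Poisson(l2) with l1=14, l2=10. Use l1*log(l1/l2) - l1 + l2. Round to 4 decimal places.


KL divergence for Poisson:
KL = l1*log(l1/l2) - l1 + l2.
l1 = 14, l2 = 10.
log(14/10) = 0.336472.
l1*log(l1/l2) = 14 * 0.336472 = 4.710611.
KL = 4.710611 - 14 + 10 = 0.7106

0.7106


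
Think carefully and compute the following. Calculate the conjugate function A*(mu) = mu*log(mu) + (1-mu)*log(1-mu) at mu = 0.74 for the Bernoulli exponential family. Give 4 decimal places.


Legendre transform for Bernoulli:
A*(mu) = mu*log(mu) + (1-mu)*log(1-mu).
mu = 0.74, 1-mu = 0.26.
mu*log(mu) = 0.74*log(0.74) = -0.222818.
(1-mu)*log(1-mu) = 0.26*log(0.26) = -0.350239.
A* = -0.222818 + -0.350239 = -0.5731

-0.5731


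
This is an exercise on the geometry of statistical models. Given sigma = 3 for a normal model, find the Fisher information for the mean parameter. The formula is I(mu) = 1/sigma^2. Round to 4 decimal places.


The Fisher information for the mean of a normal distribution is I(mu) = 1/sigma^2.
sigma = 3, so sigma^2 = 9.
I(mu) = 1/9 = 0.1111

0.1111


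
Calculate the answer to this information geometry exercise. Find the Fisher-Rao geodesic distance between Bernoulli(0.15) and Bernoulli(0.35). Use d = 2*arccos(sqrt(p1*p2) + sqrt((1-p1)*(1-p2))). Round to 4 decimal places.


Geodesic distance on Bernoulli manifold:
d(p1,p2) = 2*arccos(sqrt(p1*p2) + sqrt((1-p1)*(1-p2))).
sqrt(p1*p2) = sqrt(0.15*0.35) = 0.229129.
sqrt((1-p1)*(1-p2)) = sqrt(0.85*0.65) = 0.743303.
arg = 0.229129 + 0.743303 = 0.972432.
d = 2*arccos(0.972432) = 0.4707

0.4707


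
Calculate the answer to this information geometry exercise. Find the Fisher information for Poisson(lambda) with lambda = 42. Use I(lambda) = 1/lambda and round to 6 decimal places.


Fisher information for Poisson: I(lambda) = 1/lambda.
lambda = 42.
I(lambda) = 1/42 = 0.023810

0.023810


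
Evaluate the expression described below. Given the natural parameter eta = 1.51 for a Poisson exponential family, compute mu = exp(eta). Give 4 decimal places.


Expectation parameter for Poisson exponential family:
mu = exp(eta).
eta = 1.51.
mu = exp(1.51) = 4.5267

4.5267


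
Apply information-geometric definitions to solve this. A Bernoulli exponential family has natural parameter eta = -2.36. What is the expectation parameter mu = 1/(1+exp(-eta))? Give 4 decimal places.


Dual coordinate (expectation parameter) for Bernoulli:
mu = 1/(1+exp(-eta)).
eta = -2.36.
exp(-eta) = exp(2.36) = 10.590951.
mu = 1/(1+10.590951) = 0.0863

0.0863


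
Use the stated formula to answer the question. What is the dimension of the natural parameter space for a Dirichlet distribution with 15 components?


Exponential family dimension calculation:
Dirichlet with 15 components has 15 natural parameters.

15


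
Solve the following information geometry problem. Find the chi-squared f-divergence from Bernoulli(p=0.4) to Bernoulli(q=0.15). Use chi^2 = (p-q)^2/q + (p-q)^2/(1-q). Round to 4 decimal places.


Chi-squared divergence between Bernoulli distributions:
chi^2 = (p-q)^2/q + (p-q)^2/(1-q).
p = 0.4, q = 0.15, p-q = 0.25.
(p-q)^2 = 0.0625.
term1 = 0.0625/0.15 = 0.416667.
term2 = 0.0625/0.85 = 0.073529.
chi^2 = 0.416667 + 0.073529 = 0.4902

0.4902


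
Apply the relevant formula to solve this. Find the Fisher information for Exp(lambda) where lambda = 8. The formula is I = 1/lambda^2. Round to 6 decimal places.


Fisher information for exponential: I(lambda) = 1/lambda^2.
lambda = 8, lambda^2 = 64.
I = 1/64 = 0.015625

0.015625


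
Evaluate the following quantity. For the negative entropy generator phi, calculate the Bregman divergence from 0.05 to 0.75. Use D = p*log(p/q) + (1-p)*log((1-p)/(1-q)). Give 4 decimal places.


Bregman divergence with negative entropy generator:
D = p*log(p/q) + (1-p)*log((1-p)/(1-q)).
p = 0.05, q = 0.75.
p*log(p/q) = 0.05*log(0.05/0.75) = -0.135403.
(1-p)*log((1-p)/(1-q)) = 0.95*log(0.95/0.25) = 1.268251.
D = -0.135403 + 1.268251 = 1.1328

1.1328


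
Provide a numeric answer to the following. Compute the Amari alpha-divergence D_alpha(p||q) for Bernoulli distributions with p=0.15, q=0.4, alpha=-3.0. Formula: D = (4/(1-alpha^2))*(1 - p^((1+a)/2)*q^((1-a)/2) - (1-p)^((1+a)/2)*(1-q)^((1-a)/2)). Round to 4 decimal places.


Amari alpha-divergence:
D = (4/(1-alpha^2))*(1 - p^((1+a)/2)*q^((1-a)/2) - (1-p)^((1+a)/2)*(1-q)^((1-a)/2)).
alpha = -3.0, p = 0.15, q = 0.4.
e1 = (1+alpha)/2 = -1.0, e2 = (1-alpha)/2 = 2.0.
t1 = p^e1 * q^e2 = 0.15^-1.0 * 0.4^2.0 = 1.066667.
t2 = (1-p)^e1 * (1-q)^e2 = 0.85^-1.0 * 0.6^2.0 = 0.423529.
4/(1-alpha^2) = -0.5.
D = -0.5*(1 - 1.066667 - 0.423529) = 0.2451

0.2451


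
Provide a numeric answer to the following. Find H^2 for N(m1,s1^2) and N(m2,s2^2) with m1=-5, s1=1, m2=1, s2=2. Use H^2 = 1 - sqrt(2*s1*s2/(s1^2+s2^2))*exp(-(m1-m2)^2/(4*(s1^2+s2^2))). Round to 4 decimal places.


Squared Hellinger distance for Gaussians:
H^2 = 1 - sqrt(2*s1*s2/(s1^2+s2^2)) * exp(-(m1-m2)^2/(4*(s1^2+s2^2))).
s1^2 = 1, s2^2 = 4, s1^2+s2^2 = 5.
sqrt(2*1*2/(5)) = 0.894427.
(m1-m2)^2 = (-6)^2 = 36.
exp(-36/(4*5)) = exp(-1.8) = 0.165299.
H^2 = 1 - 0.894427*0.165299 = 0.8522

0.8522


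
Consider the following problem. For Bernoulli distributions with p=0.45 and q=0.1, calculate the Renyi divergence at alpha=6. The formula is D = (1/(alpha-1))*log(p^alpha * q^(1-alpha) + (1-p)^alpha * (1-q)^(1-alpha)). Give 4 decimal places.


Renyi divergence of order alpha between Bernoulli distributions:
D = (1/(alpha-1))*log(p^alpha * q^(1-alpha) + (1-p)^alpha * (1-q)^(1-alpha)).
alpha = 6, p = 0.45, q = 0.1.
p^alpha * q^(1-alpha) = 0.45^6 * 0.1^-5 = 830.376562.
(1-p)^alpha * (1-q)^(1-alpha) = 0.55^6 * 0.9^-5 = 0.046877.
sum = 830.376562 + 0.046877 = 830.42344.
D = (1/5)*log(830.42344) = 1.3444

1.3444
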